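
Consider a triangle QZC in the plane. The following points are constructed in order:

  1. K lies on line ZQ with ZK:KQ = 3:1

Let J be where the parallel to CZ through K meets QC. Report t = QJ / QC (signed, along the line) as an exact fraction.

t = 1/4

Work in coordinates with Q = (0, 0), Z = (1, 0), C = (0, 1).
1. K lies on line ZQ with ZK:KQ = 3:1 ⇒ K = (1/4, 0)
through K parallel to CZ: direction (1, -1); meets QC at J = (0, 1/4)
J = Q + t·(C−Q) with t = 1/4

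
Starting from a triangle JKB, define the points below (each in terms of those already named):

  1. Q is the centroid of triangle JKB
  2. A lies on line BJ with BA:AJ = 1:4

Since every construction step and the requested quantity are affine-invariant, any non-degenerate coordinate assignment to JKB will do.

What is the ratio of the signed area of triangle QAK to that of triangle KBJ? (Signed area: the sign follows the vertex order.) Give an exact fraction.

Work in coordinates with J = (0, 0), K = (1, 0), B = (0, 1).
1. Q is the centroid of triangle JKB ⇒ Q = (1/3, 1/3)
2. A lies on line BJ with BA:AJ = 1:4 ⇒ A = (0, 4/5)
2·[QAK] = -1/5, 2·[KBJ] = 1
[QAK]:[KBJ] = -1/5:1 = -1/5

[QAK]:[KBJ] = -1/5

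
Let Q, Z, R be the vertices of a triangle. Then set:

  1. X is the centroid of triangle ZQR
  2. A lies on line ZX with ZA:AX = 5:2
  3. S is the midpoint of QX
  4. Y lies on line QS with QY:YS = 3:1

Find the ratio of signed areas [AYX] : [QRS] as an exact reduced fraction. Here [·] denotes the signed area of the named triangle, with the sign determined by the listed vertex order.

Assign Q = (0, 0), Z = (1, 0), R = (0, 1) — the answer is frame-independent, so this choice is without loss of generality.
1. X is the centroid of triangle ZQR ⇒ X = (1/3, 1/3)
2. A lies on line ZX with ZA:AX = 5:2 ⇒ A = (11/21, 5/21)
3. S is the midpoint of QX ⇒ S = (1/6, 1/6)
4. Y lies on line QS with QY:YS = 3:1 ⇒ Y = (1/8, 1/8)
2·[AYX] = -5/84, 2·[QRS] = -1/6
[AYX]:[QRS] = -5/84:-1/6 = 5/14

[AYX]:[QRS] = 5/14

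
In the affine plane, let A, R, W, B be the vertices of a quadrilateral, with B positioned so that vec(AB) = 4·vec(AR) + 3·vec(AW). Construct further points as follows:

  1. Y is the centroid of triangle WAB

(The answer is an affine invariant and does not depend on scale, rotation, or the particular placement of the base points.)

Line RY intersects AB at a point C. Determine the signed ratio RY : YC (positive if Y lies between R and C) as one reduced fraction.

Choose coordinates A = (0, 0), R = (1, 0), W = (0, 1), B = (4, 3).
1. Y is the centroid of triangle WAB ⇒ Y = (4/3, 4/3)
line RY meets AB at C = (16/13, 12/13)
Y = R + t·(C−R) with t = 13/9, so RY:YC = 13/9:-4/9

RY:YC = -13/4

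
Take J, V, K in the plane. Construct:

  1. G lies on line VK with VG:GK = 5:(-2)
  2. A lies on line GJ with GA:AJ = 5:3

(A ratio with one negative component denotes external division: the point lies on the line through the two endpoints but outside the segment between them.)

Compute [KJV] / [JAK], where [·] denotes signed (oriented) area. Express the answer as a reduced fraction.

[KJV]:[JAK] = -4

Work in coordinates with J = (0, 0), V = (1, 0), K = (0, 1).
1. G lies on line VK with VG:GK = 5:(-2) ⇒ G = (-2/3, 5/3)
2. A lies on line GJ with GA:AJ = 5:3 ⇒ A = (-1/4, 5/8)
2·[KJV] = 1, 2·[JAK] = -1/4
[KJV]:[JAK] = 1:-1/4 = -4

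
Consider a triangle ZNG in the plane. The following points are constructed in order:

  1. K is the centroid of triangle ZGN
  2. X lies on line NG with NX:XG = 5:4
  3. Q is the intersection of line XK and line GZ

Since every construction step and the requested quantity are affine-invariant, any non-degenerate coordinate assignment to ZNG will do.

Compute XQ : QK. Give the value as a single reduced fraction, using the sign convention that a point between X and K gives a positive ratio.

XQ:QK = -4/3

Work in coordinates with Z = (0, 0), N = (1, 0), G = (0, 1).
1. K is the centroid of triangle ZGN ⇒ K = (1/3, 1/3)
2. X lies on line NG with NX:XG = 5:4 ⇒ X = (4/9, 5/9)
3. Q is the intersection of line XK and line GZ ⇒ Q = (0, -1/3)
Q = X + t·(K−X) with t = 4, so XQ:QK = t:(1−t) = 4:-3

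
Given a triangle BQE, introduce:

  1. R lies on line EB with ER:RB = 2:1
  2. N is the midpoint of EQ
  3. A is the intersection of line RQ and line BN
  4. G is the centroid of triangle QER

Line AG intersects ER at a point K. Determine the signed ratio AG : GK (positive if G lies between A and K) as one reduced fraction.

Work in coordinates with B = (0, 0), Q = (1, 0), E = (0, 1).
1. R lies on line EB with ER:RB = 2:1 ⇒ R = (0, 1/3)
2. N is the midpoint of EQ ⇒ N = (1/2, 1/2)
3. A is the intersection of line RQ and line BN ⇒ A = (1/4, 1/4)
4. G is the centroid of triangle QER ⇒ G = (1/3, 4/9)
line AG meets ER at K = (0, -1/3)
G = A + t·(K−A) with t = -1/3, so AG:GK = -1/3:4/3

AG:GK = -1/4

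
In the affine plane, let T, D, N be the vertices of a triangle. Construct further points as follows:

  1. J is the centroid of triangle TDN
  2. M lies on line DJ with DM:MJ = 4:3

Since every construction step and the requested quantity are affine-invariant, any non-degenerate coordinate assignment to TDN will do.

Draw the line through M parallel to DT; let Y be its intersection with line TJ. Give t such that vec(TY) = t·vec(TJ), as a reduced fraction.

Set T = (0, 0), D = (1, 0), N = (0, 1); any affine frame gives the same invariant.
1. J is the centroid of triangle TDN ⇒ J = (1/3, 1/3)
2. M lies on line DJ with DM:MJ = 4:3 ⇒ M = (13/21, 4/21)
through M parallel to DT: direction (-1, 0); meets TJ at Y = (4/21, 4/21)
Y = T + t·(J−T) with t = 4/7

t = 4/7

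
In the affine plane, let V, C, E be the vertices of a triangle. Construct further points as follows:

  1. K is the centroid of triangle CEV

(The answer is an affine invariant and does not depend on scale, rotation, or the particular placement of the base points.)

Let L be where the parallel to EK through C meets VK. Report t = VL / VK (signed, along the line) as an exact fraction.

t = 2

Choose coordinates V = (0, 0), C = (1, 0), E = (0, 1).
1. K is the centroid of triangle CEV ⇒ K = (1/3, 1/3)
through C parallel to EK: direction (1/3, -2/3); meets VK at L = (2/3, 2/3)
L = V + t·(K−V) with t = 2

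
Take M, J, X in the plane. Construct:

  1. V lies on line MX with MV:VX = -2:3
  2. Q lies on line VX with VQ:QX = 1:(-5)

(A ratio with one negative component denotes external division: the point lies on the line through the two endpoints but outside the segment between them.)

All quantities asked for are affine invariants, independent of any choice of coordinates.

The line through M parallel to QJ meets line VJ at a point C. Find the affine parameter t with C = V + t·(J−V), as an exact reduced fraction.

t = -8/3

Set M = (0, 0), J = (1, 0), X = (0, 1); any affine frame gives the same invariant.
1. V lies on line MX with MV:VX = -2:3 ⇒ V = (0, -2)
2. Q lies on line VX with VQ:QX = 1:(-5) ⇒ Q = (0, -11/4)
through M parallel to QJ: direction (1, 11/4); meets VJ at C = (-8/3, -22/3)
C = V + t·(J−V) with t = -8/3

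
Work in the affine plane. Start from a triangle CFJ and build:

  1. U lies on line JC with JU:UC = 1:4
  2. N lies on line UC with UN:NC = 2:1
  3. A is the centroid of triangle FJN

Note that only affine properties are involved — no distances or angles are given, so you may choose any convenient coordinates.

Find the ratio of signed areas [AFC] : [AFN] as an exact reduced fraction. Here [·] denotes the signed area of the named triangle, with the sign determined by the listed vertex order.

[AFC]:[AFN] = 19/11

Set C = (0, 0), F = (1, 0), J = (0, 1); any affine frame gives the same invariant.
1. U lies on line JC with JU:UC = 1:4 ⇒ U = (0, 4/5)
2. N lies on line UC with UN:NC = 2:1 ⇒ N = (0, 4/15)
3. A is the centroid of triangle FJN ⇒ A = (1/3, 19/45)
2·[AFC] = -19/45, 2·[AFN] = -11/45
[AFC]:[AFN] = -19/45:-11/45 = 19/11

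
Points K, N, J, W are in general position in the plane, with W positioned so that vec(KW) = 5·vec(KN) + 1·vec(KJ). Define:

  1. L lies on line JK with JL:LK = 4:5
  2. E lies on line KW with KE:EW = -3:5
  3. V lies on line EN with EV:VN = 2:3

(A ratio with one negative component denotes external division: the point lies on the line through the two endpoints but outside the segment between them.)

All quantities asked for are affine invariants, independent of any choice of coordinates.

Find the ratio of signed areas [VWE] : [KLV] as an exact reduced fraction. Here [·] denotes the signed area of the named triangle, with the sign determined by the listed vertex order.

[VWE]:[KLV] = 18/41

Choose coordinates K = (0, 0), N = (1, 0), J = (0, 1), W = (5, 1).
1. L lies on line JK with JL:LK = 4:5 ⇒ L = (0, 5/9)
2. E lies on line KW with KE:EW = -3:5 ⇒ E = (-15/2, -3/2)
3. V lies on line EN with EV:VN = 2:3 ⇒ V = (-41/10, -9/10)
2·[VWE] = 1, 2·[KLV] = 41/18
[VWE]:[KLV] = 1:41/18 = 18/41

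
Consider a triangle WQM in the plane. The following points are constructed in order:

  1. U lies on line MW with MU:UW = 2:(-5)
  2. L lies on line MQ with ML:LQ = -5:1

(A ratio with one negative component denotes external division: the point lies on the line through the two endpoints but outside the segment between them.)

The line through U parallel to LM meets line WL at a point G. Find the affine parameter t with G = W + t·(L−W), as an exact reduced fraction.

t = 5/3

Work in coordinates with W = (0, 0), Q = (1, 0), M = (0, 1).
1. U lies on line MW with MU:UW = 2:(-5) ⇒ U = (0, 5/3)
2. L lies on line MQ with ML:LQ = -5:1 ⇒ L = (5/4, -1/4)
through U parallel to LM: direction (-5/4, 5/4); meets WL at G = (25/12, -5/12)
G = W + t·(L−W) with t = 5/3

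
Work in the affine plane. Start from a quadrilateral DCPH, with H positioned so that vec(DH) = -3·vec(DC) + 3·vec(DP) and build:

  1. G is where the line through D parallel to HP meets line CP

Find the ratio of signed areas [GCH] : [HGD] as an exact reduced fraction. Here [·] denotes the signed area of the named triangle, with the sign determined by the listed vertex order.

[GCH]:[HGD] = -2/3

Assign D = (0, 0), C = (1, 0), P = (0, 1), H = (-3, 3) — the answer is frame-independent, so this choice is without loss of generality.
1. G is where the line through D parallel to HP meets line CP ⇒ G = (3, -2)
2·[GCH] = 2, 2·[HGD] = -3
[GCH]:[HGD] = 2:-3 = -2/3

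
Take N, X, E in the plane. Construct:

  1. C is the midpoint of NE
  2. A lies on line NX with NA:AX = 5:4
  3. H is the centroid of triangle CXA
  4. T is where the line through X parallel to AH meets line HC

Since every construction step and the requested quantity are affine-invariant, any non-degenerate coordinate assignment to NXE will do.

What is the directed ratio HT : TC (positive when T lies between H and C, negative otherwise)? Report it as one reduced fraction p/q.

Assign N = (0, 0), X = (1, 0), E = (0, 1) — the answer is frame-independent, so this choice is without loss of generality.
1. C is the midpoint of NE ⇒ C = (0, 1/2)
2. A lies on line NX with NA:AX = 5:4 ⇒ A = (5/9, 0)
3. H is the centroid of triangle CXA ⇒ H = (14/27, 1/6)
4. T is where the line through X parallel to AH meets line HC ⇒ T = (28/27, -1/6)
T = H + t·(C−H) with t = -1, so HT:TC = t:(1−t) = -1:2

HT:TC = -1/2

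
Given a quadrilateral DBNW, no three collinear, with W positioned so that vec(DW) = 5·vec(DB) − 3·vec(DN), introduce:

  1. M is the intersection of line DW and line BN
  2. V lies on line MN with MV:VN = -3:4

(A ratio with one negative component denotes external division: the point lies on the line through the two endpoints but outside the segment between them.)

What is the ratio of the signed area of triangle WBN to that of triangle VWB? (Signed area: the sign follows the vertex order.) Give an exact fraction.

Set D = (0, 0), B = (1, 0), N = (0, 1), W = (5, -3); any affine frame gives the same invariant.
1. M is the intersection of line DW and line BN ⇒ M = (5/2, -3/2)
2. V lies on line MN with MV:VN = -3:4 ⇒ V = (10, -9)
2·[WBN] = -1, 2·[VWB] = 9
[WBN]:[VWB] = -1:9 = -1/9

[WBN]:[VWB] = -1/9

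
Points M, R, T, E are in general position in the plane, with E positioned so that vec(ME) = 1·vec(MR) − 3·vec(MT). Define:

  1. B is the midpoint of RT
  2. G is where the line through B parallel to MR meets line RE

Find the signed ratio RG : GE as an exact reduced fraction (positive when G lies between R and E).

RG:GE = -1/7

Assign M = (0, 0), R = (1, 0), T = (0, 1), E = (1, -3) — the answer is frame-independent, so this choice is without loss of generality.
1. B is the midpoint of RT ⇒ B = (1/2, 1/2)
2. G is where the line through B parallel to MR meets line RE ⇒ G = (1, 1/2)
G = R + t·(E−R) with t = -1/6, so RG:GE = t:(1−t) = -1/6:7/6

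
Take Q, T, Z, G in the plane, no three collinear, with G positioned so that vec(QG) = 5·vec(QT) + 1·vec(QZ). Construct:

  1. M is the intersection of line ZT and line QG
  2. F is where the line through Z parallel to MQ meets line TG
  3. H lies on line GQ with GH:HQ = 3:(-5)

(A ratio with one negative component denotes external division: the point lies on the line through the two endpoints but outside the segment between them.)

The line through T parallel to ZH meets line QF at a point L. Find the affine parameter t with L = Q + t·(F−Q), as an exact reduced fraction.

t = -1/25

Work in coordinates with Q = (0, 0), T = (1, 0), Z = (0, 1), G = (5, 1).
1. M is the intersection of line ZT and line QG ⇒ M = (5/6, 1/6)
2. F is where the line through Z parallel to MQ meets line TG ⇒ F = (25, 6)
3. H lies on line GQ with GH:HQ = 3:(-5) ⇒ H = (25/2, 5/2)
through T parallel to ZH: direction (25/2, 3/2); meets QF at L = (-1, -6/25)
L = Q + t·(F−Q) with t = -1/25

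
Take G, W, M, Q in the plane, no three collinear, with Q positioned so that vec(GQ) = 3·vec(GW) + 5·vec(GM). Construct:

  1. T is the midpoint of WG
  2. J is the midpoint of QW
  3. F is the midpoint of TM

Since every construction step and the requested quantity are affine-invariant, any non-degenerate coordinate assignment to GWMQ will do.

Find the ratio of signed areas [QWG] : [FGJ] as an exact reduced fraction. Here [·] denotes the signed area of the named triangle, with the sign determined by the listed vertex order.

[QWG]:[FGJ] = -40/3

Work in coordinates with G = (0, 0), W = (1, 0), M = (0, 1), Q = (3, 5).
1. T is the midpoint of WG ⇒ T = (1/2, 0)
2. J is the midpoint of QW ⇒ J = (2, 5/2)
3. F is the midpoint of TM ⇒ F = (1/4, 1/2)
2·[QWG] = -5, 2·[FGJ] = 3/8
[QWG]:[FGJ] = -5:3/8 = -40/3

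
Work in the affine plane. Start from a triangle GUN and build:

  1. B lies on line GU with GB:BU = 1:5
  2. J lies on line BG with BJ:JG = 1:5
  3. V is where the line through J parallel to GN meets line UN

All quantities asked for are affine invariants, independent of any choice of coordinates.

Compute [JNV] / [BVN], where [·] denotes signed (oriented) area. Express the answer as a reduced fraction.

Choose coordinates G = (0, 0), U = (1, 0), N = (0, 1).
1. B lies on line GU with GB:BU = 1:5 ⇒ B = (1/6, 0)
2. J lies on line BG with BJ:JG = 1:5 ⇒ J = (5/36, 0)
3. V is where the line through J parallel to GN meets line UN ⇒ V = (5/36, 31/36)
2·[JNV] = -155/1296, 2·[BVN] = 25/216
[JNV]:[BVN] = -155/1296:25/216 = -31/30

[JNV]:[BVN] = -31/30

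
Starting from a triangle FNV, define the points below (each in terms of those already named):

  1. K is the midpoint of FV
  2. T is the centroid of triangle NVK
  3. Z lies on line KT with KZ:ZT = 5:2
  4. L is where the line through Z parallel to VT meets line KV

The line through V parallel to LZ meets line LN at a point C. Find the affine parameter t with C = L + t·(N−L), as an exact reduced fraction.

Set F = (0, 0), N = (1, 0), V = (0, 1); any affine frame gives the same invariant.
1. K is the midpoint of FV ⇒ K = (0, 1/2)
2. T is the centroid of triangle NVK ⇒ T = (1/3, 1/2)
3. Z lies on line KT with KZ:ZT = 5:2 ⇒ Z = (5/21, 1/2)
4. L is where the line through Z parallel to VT meets line KV ⇒ L = (0, 6/7)
through V parallel to LZ: direction (5/21, -5/14); meets LN at C = (2/9, 2/3)
C = L + t·(N−L) with t = 2/9

t = 2/9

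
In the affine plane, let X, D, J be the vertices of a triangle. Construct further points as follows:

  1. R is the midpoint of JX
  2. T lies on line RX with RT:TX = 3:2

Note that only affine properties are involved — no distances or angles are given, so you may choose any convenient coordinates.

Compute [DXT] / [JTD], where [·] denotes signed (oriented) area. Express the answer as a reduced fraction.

[DXT]:[JTD] = -1/4

Work in coordinates with X = (0, 0), D = (1, 0), J = (0, 1).
1. R is the midpoint of JX ⇒ R = (0, 1/2)
2. T lies on line RX with RT:TX = 3:2 ⇒ T = (0, 1/5)
2·[DXT] = -1/5, 2·[JTD] = 4/5
[DXT]:[JTD] = -1/5:4/5 = -1/4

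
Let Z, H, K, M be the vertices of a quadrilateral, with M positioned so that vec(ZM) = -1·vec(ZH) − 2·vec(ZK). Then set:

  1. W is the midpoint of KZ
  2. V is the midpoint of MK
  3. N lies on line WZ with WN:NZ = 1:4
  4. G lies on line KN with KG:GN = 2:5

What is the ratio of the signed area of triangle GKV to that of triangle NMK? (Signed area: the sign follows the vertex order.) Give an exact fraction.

[GKV]:[NMK] = -1/7

Work in coordinates with Z = (0, 0), H = (1, 0), K = (0, 1), M = (-1, -2).
1. W is the midpoint of KZ ⇒ W = (0, 1/2)
2. V is the midpoint of MK ⇒ V = (-1/2, -1/2)
3. N lies on line WZ with WN:NZ = 1:4 ⇒ N = (0, 2/5)
4. G lies on line KN with KG:GN = 2:5 ⇒ G = (0, 29/35)
2·[GKV] = 3/35, 2·[NMK] = -3/5
[GKV]:[NMK] = 3/35:-3/5 = -1/7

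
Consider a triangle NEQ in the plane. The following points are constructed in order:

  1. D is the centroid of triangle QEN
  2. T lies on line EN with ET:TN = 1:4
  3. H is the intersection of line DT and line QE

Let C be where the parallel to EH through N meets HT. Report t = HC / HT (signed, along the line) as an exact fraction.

t = 5

Choose coordinates N = (0, 0), E = (1, 0), Q = (0, 1).
1. D is the centroid of triangle QEN ⇒ D = (1/3, 1/3)
2. T lies on line EN with ET:TN = 1:4 ⇒ T = (4/5, 0)
3. H is the intersection of line DT and line QE ⇒ H = (3/2, -1/2)
through N parallel to EH: direction (1/2, -1/2); meets HT at C = (-2, 2)
C = H + t·(T−H) with t = 5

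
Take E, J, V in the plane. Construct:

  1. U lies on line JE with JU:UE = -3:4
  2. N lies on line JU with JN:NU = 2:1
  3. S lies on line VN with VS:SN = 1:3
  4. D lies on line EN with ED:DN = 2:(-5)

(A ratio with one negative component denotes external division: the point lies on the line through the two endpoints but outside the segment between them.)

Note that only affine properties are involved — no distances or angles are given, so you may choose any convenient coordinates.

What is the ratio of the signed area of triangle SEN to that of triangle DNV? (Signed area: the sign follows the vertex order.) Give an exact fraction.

[SEN]:[DNV] = 9/20

Assign E = (0, 0), J = (1, 0), V = (0, 1) — the answer is frame-independent, so this choice is without loss of generality.
1. U lies on line JE with JU:UE = -3:4 ⇒ U = (4, 0)
2. N lies on line JU with JN:NU = 2:1 ⇒ N = (3, 0)
3. S lies on line VN with VS:SN = 1:3 ⇒ S = (3/4, 3/4)
4. D lies on line EN with ED:DN = 2:(-5) ⇒ D = (-2, 0)
2·[SEN] = 9/4, 2·[DNV] = 5
[SEN]:[DNV] = 9/4:5 = 9/20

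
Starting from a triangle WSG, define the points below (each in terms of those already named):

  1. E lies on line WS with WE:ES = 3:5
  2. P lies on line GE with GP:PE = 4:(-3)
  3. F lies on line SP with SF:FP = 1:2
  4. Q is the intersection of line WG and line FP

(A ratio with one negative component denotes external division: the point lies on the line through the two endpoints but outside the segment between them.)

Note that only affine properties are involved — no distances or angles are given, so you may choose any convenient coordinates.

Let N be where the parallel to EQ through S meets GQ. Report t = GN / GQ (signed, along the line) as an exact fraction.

t = 3

Choose coordinates W = (0, 0), S = (1, 0), G = (0, 1).
1. E lies on line WS with WE:ES = 3:5 ⇒ E = (3/8, 0)
2. P lies on line GE with GP:PE = 4:(-3) ⇒ P = (3/2, -3)
3. F lies on line SP with SF:FP = 1:2 ⇒ F = (7/6, -1)
4. Q is the intersection of line WG and line FP ⇒ Q = (0, 6)
through S parallel to EQ: direction (-3/8, 6); meets GQ at N = (0, 16)
N = G + t·(Q−G) with t = 3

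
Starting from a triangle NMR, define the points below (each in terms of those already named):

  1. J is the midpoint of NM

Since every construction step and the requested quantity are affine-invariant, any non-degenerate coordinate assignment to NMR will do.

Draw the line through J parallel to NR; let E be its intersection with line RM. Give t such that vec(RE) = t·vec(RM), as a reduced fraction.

Choose coordinates N = (0, 0), M = (1, 0), R = (0, 1).
1. J is the midpoint of NM ⇒ J = (1/2, 0)
through J parallel to NR: direction (0, 1); meets RM at E = (1/2, 1/2)
E = R + t·(M−R) with t = 1/2

t = 1/2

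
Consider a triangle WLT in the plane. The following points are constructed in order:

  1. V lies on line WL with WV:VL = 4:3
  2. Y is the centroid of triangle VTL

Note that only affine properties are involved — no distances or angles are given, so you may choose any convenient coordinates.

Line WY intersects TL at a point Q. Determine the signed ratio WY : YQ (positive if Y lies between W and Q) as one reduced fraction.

Set W = (0, 0), L = (1, 0), T = (0, 1); any affine frame gives the same invariant.
1. V lies on line WL with WV:VL = 4:3 ⇒ V = (4/7, 0)
2. Y is the centroid of triangle VTL ⇒ Y = (11/21, 1/3)
line WY meets TL at Q = (11/18, 7/18)
Y = W + t·(Q−W) with t = 6/7, so WY:YQ = 6/7:1/7

WY:YQ = 6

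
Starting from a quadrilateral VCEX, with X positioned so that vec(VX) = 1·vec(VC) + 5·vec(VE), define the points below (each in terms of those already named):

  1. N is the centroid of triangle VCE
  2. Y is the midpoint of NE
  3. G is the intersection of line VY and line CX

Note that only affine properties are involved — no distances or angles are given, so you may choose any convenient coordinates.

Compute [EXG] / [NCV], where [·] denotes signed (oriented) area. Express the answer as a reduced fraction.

[EXG]:[NCV] = 3

Assign V = (0, 0), C = (1, 0), E = (0, 1), X = (1, 5) — the answer is frame-independent, so this choice is without loss of generality.
1. N is the centroid of triangle VCE ⇒ N = (1/3, 1/3)
2. Y is the midpoint of NE ⇒ Y = (1/6, 2/3)
3. G is the intersection of line VY and line CX ⇒ G = (1, 4)
2·[EXG] = -1, 2·[NCV] = -1/3
[EXG]:[NCV] = -1:-1/3 = 3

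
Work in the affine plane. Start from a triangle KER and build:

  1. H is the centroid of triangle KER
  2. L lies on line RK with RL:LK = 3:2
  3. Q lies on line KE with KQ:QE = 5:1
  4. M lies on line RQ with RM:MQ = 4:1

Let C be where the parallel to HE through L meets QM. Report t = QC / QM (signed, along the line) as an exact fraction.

t = -1/7

Choose coordinates K = (0, 0), E = (1, 0), R = (0, 1).
1. H is the centroid of triangle KER ⇒ H = (1/3, 1/3)
2. L lies on line RK with RL:LK = 3:2 ⇒ L = (0, 2/5)
3. Q lies on line KE with KQ:QE = 5:1 ⇒ Q = (5/6, 0)
4. M lies on line RQ with RM:MQ = 4:1 ⇒ M = (2/3, 1/5)
through L parallel to HE: direction (2/3, -1/3); meets QM at C = (6/7, -1/35)
C = Q + t·(M−Q) with t = -1/7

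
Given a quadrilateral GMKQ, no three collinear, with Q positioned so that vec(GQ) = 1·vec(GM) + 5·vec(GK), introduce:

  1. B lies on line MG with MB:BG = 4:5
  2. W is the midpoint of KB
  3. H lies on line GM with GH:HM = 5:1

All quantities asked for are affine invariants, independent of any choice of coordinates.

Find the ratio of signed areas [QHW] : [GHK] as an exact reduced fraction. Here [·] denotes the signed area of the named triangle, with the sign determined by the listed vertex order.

[QHW]:[GHK] = -103/30

Work in coordinates with G = (0, 0), M = (1, 0), K = (0, 1), Q = (1, 5).
1. B lies on line MG with MB:BG = 4:5 ⇒ B = (5/9, 0)
2. W is the midpoint of KB ⇒ W = (5/18, 1/2)
3. H lies on line GM with GH:HM = 5:1 ⇒ H = (5/6, 0)
2·[QHW] = -103/36, 2·[GHK] = 5/6
[QHW]:[GHK] = -103/36:5/6 = -103/30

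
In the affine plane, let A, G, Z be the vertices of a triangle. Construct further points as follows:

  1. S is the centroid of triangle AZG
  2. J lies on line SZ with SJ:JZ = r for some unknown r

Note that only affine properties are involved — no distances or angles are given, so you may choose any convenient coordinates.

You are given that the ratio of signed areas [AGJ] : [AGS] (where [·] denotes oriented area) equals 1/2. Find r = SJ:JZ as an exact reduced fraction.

r = -1/5

Set A = (0, 0), G = (1, 0), Z = (0, 1); any affine frame gives the same invariant.
1. S is the centroid of triangle AZG ⇒ S = (1/3, 1/3)
2. With SJ:JZ = r, write λ = r/(r+1) so J = S + λ·(Z−S); J is affine-linear in λ
Every point depending on J is an affine combination of J and λ-independent points, so each such coordinate is linear in λ; the λ² term in each signed area is a multiple of (Z−S)×(Z−S) = 0, so 2·[AGJ] and 2·[AGS] are each linear in λ. Evaluating at λ=0 and λ=1:
  2·[AGJ] = 2/3·λ + 1/3,   2·[AGS] = 1/3
So [AGJ]:[AGS] = (2/3·λ + 1/3) / (1/3). Setting this equal to 1/2:
  2/3·λ + 1/3 = 1/2·(1/3)  ⇒  λ = -1/4
Then r = λ/(1−λ) = (-1/4)/(5/4) = -1/5. Check: with r = -1/5, J = (5/12, 1/6) and [AGJ]:[AGS] = 1/2 as required.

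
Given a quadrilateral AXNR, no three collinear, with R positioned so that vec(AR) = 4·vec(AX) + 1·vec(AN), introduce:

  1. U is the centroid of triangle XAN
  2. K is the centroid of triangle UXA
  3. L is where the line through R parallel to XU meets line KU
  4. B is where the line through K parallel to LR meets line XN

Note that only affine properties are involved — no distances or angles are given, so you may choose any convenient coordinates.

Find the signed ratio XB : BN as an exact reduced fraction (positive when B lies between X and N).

Set A = (0, 0), X = (1, 0), N = (0, 1), R = (4, 1); any affine frame gives the same invariant.
1. U is the centroid of triangle XAN ⇒ U = (1/3, 1/3)
2. K is the centroid of triangle UXA ⇒ K = (4/9, 1/9)
3. L is where the line through R parallel to XU meets line KU ⇒ L = (-4/3, 11/3)
4. B is where the line through K parallel to LR meets line XN ⇒ B = (4/3, -1/3)
B = X + t·(N−X) with t = -1/3, so XB:BN = t:(1−t) = -1/3:4/3

XB:BN = -1/4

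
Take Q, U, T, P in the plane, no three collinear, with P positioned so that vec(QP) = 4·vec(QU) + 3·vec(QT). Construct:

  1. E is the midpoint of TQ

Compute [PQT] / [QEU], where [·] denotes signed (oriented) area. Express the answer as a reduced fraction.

Choose coordinates Q = (0, 0), U = (1, 0), T = (0, 1), P = (4, 3).
1. E is the midpoint of TQ ⇒ E = (0, 1/2)
2·[PQT] = -4, 2·[QEU] = -1/2
[PQT]:[QEU] = -4:-1/2 = 8

[PQT]:[QEU] = 8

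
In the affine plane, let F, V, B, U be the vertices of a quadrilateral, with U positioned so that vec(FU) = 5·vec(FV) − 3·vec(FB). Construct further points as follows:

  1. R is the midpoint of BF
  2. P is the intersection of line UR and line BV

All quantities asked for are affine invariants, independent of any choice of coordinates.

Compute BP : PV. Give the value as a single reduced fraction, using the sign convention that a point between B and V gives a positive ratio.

BP:PV = -5/2

Choose coordinates F = (0, 0), V = (1, 0), B = (0, 1), U = (5, -3).
1. R is the midpoint of BF ⇒ R = (0, 1/2)
2. P is the intersection of line UR and line BV ⇒ P = (5/3, -2/3)
P = B + t·(V−B) with t = 5/3, so BP:PV = t:(1−t) = 5/3:-2/3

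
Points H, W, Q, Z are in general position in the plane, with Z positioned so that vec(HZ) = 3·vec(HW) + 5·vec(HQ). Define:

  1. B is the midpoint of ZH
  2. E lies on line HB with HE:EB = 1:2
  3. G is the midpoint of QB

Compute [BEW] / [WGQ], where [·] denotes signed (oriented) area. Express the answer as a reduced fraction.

[BEW]:[WGQ] = 10/9

Choose coordinates H = (0, 0), W = (1, 0), Q = (0, 1), Z = (3, 5).
1. B is the midpoint of ZH ⇒ B = (3/2, 5/2)
2. E lies on line HB with HE:EB = 1:2 ⇒ E = (1/2, 5/6)
3. G is the midpoint of QB ⇒ G = (3/4, 7/4)
2·[BEW] = 5/3, 2·[WGQ] = 3/2
[BEW]:[WGQ] = 5/3:3/2 = 10/9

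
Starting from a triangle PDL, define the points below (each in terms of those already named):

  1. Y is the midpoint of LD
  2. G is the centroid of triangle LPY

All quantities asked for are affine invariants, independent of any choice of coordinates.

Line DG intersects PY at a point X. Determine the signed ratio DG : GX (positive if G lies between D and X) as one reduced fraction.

Assign P = (0, 0), D = (1, 0), L = (0, 1) — the answer is frame-independent, so this choice is without loss of generality.
1. Y is the midpoint of LD ⇒ Y = (1/2, 1/2)
2. G is the centroid of triangle LPY ⇒ G = (1/6, 1/2)
line DG meets PY at X = (3/8, 3/8)
G = D + t·(X−D) with t = 4/3, so DG:GX = 4/3:-1/3

DG:GX = -4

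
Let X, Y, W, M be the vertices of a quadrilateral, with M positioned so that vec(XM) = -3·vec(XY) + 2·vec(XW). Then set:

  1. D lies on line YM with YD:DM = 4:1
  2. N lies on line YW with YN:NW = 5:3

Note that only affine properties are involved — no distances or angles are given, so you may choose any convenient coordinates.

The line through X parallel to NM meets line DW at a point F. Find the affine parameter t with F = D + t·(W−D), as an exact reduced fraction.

Assign X = (0, 0), Y = (1, 0), W = (0, 1), M = (-3, 2) — the answer is frame-independent, so this choice is without loss of generality.
1. D lies on line YM with YD:DM = 4:1 ⇒ D = (-11/5, 8/5)
2. N lies on line YW with YN:NW = 5:3 ⇒ N = (3/8, 5/8)
through X parallel to NM: direction (-27/8, 11/8); meets DW at F = (-297/40, 121/40)
F = D + t·(W−D) with t = -19/8

t = -19/8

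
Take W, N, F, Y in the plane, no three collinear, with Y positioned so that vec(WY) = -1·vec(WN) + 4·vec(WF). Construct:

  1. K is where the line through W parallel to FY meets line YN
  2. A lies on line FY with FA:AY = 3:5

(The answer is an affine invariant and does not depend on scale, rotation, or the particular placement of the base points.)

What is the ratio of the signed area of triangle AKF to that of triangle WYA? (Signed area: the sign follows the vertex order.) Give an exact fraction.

[AKF]:[WYA] = -3/5

Assign W = (0, 0), N = (1, 0), F = (0, 1), Y = (-1, 4) — the answer is frame-independent, so this choice is without loss of generality.
1. K is where the line through W parallel to FY meets line YN ⇒ K = (-2, 6)
2. A lies on line FY with FA:AY = 3:5 ⇒ A = (-3/8, 17/8)
2·[AKF] = 3/8, 2·[WYA] = -5/8
[AKF]:[WYA] = 3/8:-5/8 = -3/5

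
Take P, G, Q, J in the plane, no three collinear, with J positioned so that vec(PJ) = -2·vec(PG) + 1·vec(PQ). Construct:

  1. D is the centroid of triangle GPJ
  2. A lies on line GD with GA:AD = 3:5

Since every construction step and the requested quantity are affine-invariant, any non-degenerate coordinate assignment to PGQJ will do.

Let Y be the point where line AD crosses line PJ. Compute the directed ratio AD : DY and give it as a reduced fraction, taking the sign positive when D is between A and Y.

Work in coordinates with P = (0, 0), G = (1, 0), Q = (0, 1), J = (-2, 1).
1. D is the centroid of triangle GPJ ⇒ D = (-1/3, 1/3)
2. A lies on line GD with GA:AD = 3:5 ⇒ A = (1/2, 1/8)
line AD meets PJ at Y = (-1, 1/2)
D = A + t·(Y−A) with t = 5/9, so AD:DY = 5/9:4/9

AD:DY = 5/4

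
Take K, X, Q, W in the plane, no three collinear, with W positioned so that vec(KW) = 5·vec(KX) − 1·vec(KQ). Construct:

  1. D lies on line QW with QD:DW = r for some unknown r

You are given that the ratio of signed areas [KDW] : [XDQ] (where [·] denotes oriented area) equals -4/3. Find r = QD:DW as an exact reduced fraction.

Set K = (0, 0), X = (1, 0), Q = (0, 1), W = (5, -1); any affine frame gives the same invariant.
1. With QD:DW = r, write λ = r/(r+1) so D = Q + λ·(W−Q); D is affine-linear in λ
Every point depending on D is an affine combination of D and λ-independent points, so each such coordinate is linear in λ; the λ² term in each signed area is a multiple of (W−Q)×(W−Q) = 0, so 2·[KDW] and 2·[XDQ] are each linear in λ. Evaluating at λ=0 and λ=1:
  2·[KDW] = 5·λ − 5,   2·[XDQ] = 3·λ
So [KDW]:[XDQ] = (5·λ − 5) / (3·λ). Setting this equal to -4/3:
  5·λ − 5 = -4/3·(3·λ)  ⇒  λ = 5/9
Then r = λ/(1−λ) = (5/9)/(4/9) = 5/4. Check: with r = 5/4, D = (25/9, -1/9) and [KDW]:[XDQ] = -4/3 as required.

r = 5/4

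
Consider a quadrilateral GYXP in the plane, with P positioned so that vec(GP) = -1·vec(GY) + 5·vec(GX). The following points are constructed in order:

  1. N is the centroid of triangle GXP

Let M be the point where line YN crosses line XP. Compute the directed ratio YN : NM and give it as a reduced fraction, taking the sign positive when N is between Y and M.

Work in coordinates with G = (0, 0), Y = (1, 0), X = (0, 1), P = (-1, 5).
1. N is the centroid of triangle GXP ⇒ N = (-1/3, 2)
line YN meets XP at M = (-1/5, 9/5)
N = Y + t·(M−Y) with t = 10/9, so YN:NM = 10/9:-1/9

YN:NM = -10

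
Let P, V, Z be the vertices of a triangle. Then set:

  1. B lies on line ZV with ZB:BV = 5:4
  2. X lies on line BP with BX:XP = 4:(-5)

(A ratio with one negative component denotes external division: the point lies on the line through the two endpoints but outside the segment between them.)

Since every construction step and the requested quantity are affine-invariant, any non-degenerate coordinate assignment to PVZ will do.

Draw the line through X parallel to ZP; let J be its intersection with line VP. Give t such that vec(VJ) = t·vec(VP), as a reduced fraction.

Set P = (0, 0), V = (1, 0), Z = (0, 1); any affine frame gives the same invariant.
1. B lies on line ZV with ZB:BV = 5:4 ⇒ B = (5/9, 4/9)
2. X lies on line BP with BX:XP = 4:(-5) ⇒ X = (25/9, 20/9)
through X parallel to ZP: direction (0, -1); meets VP at J = (25/9, 0)
J = V + t·(P−V) with t = -16/9

t = -16/9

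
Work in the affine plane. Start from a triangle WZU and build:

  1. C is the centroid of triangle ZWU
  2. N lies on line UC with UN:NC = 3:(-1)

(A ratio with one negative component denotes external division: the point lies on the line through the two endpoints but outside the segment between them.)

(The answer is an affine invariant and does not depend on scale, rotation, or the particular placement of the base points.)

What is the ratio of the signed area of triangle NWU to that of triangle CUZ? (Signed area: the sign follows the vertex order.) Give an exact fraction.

[NWU]:[CUZ] = 3/2

Set W = (0, 0), Z = (1, 0), U = (0, 1); any affine frame gives the same invariant.
1. C is the centroid of triangle ZWU ⇒ C = (1/3, 1/3)
2. N lies on line UC with UN:NC = 3:(-1) ⇒ N = (1/2, 0)
2·[NWU] = -1/2, 2·[CUZ] = -1/3
[NWU]:[CUZ] = -1/2:-1/3 = 3/2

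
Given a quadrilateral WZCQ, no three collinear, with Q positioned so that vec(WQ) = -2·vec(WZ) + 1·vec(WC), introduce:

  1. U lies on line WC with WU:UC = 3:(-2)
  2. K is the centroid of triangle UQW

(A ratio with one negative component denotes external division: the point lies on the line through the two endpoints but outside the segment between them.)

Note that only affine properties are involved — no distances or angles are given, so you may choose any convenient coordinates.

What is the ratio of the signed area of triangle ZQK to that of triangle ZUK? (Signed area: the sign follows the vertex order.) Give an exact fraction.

[ZQK]:[ZUK] = -7/11

Assign W = (0, 0), Z = (1, 0), C = (0, 1), Q = (-2, 1) — the answer is frame-independent, so this choice is without loss of generality.
1. U lies on line WC with WU:UC = 3:(-2) ⇒ U = (0, 3)
2. K is the centroid of triangle UQW ⇒ K = (-2/3, 4/3)
2·[ZQK] = -7/3, 2·[ZUK] = 11/3
[ZQK]:[ZUK] = -7/3:11/3 = -7/11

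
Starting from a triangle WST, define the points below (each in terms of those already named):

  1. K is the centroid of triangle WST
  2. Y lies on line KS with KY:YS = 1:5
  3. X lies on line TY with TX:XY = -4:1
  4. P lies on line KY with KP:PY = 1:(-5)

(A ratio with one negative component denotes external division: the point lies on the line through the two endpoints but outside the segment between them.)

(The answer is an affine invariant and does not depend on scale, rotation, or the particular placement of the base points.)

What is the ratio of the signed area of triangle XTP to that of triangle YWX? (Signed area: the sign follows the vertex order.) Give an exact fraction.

[XTP]:[YWX] = 5/8

Work in coordinates with W = (0, 0), S = (1, 0), T = (0, 1).
1. K is the centroid of triangle WST ⇒ K = (1/3, 1/3)
2. Y lies on line KS with KY:YS = 1:5 ⇒ Y = (4/9, 5/18)
3. X lies on line TY with TX:XY = -4:1 ⇒ X = (16/27, 1/27)
4. P lies on line KY with KP:PY = 1:(-5) ⇒ P = (11/36, 25/72)
2·[XTP] = 5/54, 2·[YWX] = 4/27
[XTP]:[YWX] = 5/54:4/27 = 5/8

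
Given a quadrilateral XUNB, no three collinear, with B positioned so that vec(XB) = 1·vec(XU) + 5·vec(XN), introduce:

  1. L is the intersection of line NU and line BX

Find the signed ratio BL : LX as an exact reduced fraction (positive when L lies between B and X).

BL:LX = 5

Work in coordinates with X = (0, 0), U = (1, 0), N = (0, 1), B = (1, 5).
1. L is the intersection of line NU and line BX ⇒ L = (1/6, 5/6)
L = B + t·(X−B) with t = 5/6, so BL:LX = t:(1−t) = 5/6:1/6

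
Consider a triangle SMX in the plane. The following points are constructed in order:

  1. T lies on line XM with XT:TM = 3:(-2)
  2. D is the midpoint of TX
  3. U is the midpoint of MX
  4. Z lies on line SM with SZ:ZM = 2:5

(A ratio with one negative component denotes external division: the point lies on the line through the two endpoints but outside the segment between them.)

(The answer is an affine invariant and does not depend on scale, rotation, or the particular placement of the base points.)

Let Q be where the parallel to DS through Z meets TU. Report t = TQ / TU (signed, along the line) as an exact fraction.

t = 23/35

Work in coordinates with S = (0, 0), M = (1, 0), X = (0, 1).
1. T lies on line XM with XT:TM = 3:(-2) ⇒ T = (3, -2)
2. D is the midpoint of TX ⇒ D = (3/2, -1/2)
3. U is the midpoint of MX ⇒ U = (1/2, 1/2)
4. Z lies on line SM with SZ:ZM = 2:5 ⇒ Z = (2/7, 0)
through Z parallel to DS: direction (-3/2, 1/2); meets TU at Q = (19/14, -5/14)
Q = T + t·(U−T) with t = 23/35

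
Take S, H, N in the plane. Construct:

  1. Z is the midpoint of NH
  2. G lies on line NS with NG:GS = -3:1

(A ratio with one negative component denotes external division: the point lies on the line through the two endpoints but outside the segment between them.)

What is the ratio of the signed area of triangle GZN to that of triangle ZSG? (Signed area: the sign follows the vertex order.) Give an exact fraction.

Set S = (0, 0), H = (1, 0), N = (0, 1); any affine frame gives the same invariant.
1. Z is the midpoint of NH ⇒ Z = (1/2, 1/2)
2. G lies on line NS with NG:GS = -3:1 ⇒ G = (0, -1/2)
2·[GZN] = 3/4, 2·[ZSG] = 1/4
[GZN]:[ZSG] = 3/4:1/4 = 3

[GZN]:[ZSG] = 3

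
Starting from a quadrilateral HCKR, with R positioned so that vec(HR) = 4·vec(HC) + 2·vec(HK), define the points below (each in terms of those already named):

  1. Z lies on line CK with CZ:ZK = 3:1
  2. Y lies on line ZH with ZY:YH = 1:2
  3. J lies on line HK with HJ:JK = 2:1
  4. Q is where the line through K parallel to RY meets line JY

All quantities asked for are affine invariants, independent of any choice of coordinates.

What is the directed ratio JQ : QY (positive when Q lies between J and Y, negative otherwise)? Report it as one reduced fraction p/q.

Set H = (0, 0), C = (1, 0), K = (0, 1), R = (4, 2); any affine frame gives the same invariant.
1. Z lies on line CK with CZ:ZK = 3:1 ⇒ Z = (1/4, 3/4)
2. Y lies on line ZH with ZY:YH = 1:2 ⇒ Y = (1/6, 1/2)
3. J lies on line HK with HJ:JK = 2:1 ⇒ J = (0, 2/3)
4. Q is where the line through K parallel to RY meets line JY ⇒ Q = (-23/96, 29/32)
Q = J + t·(Y−J) with t = -23/16, so JQ:QY = t:(1−t) = -23/16:39/16

JQ:QY = -23/39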